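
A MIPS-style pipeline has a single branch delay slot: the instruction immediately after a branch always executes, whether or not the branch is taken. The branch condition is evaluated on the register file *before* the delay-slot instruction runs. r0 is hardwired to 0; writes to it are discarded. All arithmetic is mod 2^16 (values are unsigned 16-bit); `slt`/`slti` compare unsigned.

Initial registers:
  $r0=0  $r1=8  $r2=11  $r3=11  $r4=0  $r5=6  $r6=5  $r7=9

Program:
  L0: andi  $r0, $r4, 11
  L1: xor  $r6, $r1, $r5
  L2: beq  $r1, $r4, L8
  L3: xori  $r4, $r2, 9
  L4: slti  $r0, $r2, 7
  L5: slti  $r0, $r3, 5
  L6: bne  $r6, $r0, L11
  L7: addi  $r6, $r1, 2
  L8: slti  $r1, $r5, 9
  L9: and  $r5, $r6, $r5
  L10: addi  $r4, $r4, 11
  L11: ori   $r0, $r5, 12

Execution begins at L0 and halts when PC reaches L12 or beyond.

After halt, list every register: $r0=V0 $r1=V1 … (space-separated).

$r0=0 $r1=8 $r2=11 $r3=11 $r4=2 $r5=6 $r6=10 $r7=9

#0 andi  $r0, $r4, 11 ; 0/8/11/11/0/6/5/9
#1 xor  $r6, $r1, $r5 ; 0/8/11/11/0/6/14/9
#2 beq  $r1, $r4, L8 ; 0/8/11/11/0/6/14/9 ; →fallthru
#3 xori  $r4, $r2, 9 ; 0/8/11/11/2/6/14/9
#4 slti  $r0, $r2, 7 ; 0/8/11/11/2/6/14/9
#5 slti  $r0, $r3, 5 ; 0/8/11/11/2/6/14/9
#6 bne  $r6, $r0, L11 ; 0/8/11/11/2/6/14/9 ; →target
#7 addi  $r6, $r1, 2 ; 0/8/11/11/2/6/10/9
#11 ori   $r0, $r5, 12 ; 0/8/11/11/2/6/10/9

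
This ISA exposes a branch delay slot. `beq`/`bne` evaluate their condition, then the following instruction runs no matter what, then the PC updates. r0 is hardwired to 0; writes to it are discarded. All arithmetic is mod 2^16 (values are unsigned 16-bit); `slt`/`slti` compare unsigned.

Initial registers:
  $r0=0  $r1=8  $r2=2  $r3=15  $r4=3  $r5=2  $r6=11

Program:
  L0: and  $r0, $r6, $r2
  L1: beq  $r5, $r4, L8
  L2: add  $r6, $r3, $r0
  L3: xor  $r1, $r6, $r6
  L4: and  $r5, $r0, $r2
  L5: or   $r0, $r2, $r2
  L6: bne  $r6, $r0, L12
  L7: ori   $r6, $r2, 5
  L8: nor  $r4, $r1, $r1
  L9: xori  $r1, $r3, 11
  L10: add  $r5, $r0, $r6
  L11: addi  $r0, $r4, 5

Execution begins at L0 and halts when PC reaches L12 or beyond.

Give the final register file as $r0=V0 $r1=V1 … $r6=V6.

PC=0  and  $r0, $r6, $r2     | $r0=0 $r1=8 $r2=2 $r3=15 $r4=3 $r5=2 $r6=11
PC=1  beq  $r5, $r4, L8      | $r0=0 $r1=8 $r2=2 $r3=15 $r4=3 $r5=2 $r6=11  [not taken]
PC=2  add  $r6, $r3, $r0     | $r0=0 $r1=8 $r2=2 $r3=15 $r4=3 $r5=2 $r6=15
PC=3  xor  $r1, $r6, $r6     | $r0=0 $r1=0 $r2=2 $r3=15 $r4=3 $r5=2 $r6=15
PC=4  and  $r5, $r0, $r2     | $r0=0 $r1=0 $r2=2 $r3=15 $r4=3 $r5=0 $r6=15
PC=5  or   $r0, $r2, $r2     | $r0=0 $r1=0 $r2=2 $r3=15 $r4=3 $r5=0 $r6=15
PC=6  bne  $r6, $r0, L12     | $r0=0 $r1=0 $r2=2 $r3=15 $r4=3 $r5=0 $r6=15  [TAKEN]
PC=7  ori   $r6, $r2, 5      | $r0=0 $r1=0 $r2=2 $r3=15 $r4=3 $r5=0 $r6=7

$r0=0 $r1=0 $r2=2 $r3=15 $r4=3 $r5=0 $r6=7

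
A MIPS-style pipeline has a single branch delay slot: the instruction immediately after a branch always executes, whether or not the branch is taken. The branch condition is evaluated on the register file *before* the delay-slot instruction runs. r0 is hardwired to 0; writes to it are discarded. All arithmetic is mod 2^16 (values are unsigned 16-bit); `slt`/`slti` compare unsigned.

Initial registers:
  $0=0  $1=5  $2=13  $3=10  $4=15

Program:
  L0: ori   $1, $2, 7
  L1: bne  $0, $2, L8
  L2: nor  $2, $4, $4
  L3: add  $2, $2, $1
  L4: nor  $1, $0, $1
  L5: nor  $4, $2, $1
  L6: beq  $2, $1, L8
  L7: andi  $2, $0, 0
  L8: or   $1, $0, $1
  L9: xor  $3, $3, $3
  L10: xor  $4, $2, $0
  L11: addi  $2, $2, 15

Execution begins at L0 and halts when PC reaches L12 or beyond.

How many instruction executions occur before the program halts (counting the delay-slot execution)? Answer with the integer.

7

#0 ori   $1, $2, 7 ; 0/15/13/10/15
#1 bne  $0, $2, L8 ; 0/15/13/10/15 ; →target
#2 nor  $2, $4, $4 ; 0/15/65520/10/15
#8 or   $1, $0, $1 ; 0/15/65520/10/15
#9 xor  $3, $3, $3 ; 0/15/65520/0/15
#10 xor  $4, $2, $0 ; 0/15/65520/0/65520
#11 addi  $2, $2, 15 ; 0/15/65535/0/65520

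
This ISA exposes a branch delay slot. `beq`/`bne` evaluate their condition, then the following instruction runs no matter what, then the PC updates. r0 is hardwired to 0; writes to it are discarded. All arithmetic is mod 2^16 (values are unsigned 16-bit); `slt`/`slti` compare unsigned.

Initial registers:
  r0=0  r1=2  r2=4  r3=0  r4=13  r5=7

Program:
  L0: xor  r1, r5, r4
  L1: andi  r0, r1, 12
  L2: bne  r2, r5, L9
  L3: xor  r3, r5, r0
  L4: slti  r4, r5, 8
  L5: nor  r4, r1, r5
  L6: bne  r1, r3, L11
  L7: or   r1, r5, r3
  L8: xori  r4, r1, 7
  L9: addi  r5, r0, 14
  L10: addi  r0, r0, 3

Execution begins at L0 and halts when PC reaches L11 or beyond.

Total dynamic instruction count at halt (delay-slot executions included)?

6

  step pc=0: xor  r1, r5, r4  regs=(0,10,4,0,13,7)
  step pc=1: andi  r0, r1, 12  regs=(0,10,4,0,13,7)
  step pc=2: bne  r2, r5, L9  cond=T  regs=(0,10,4,0,13,7)
  step pc=3: xor  r3, r5, r0  regs=(0,10,4,7,13,7)
  step pc=9: addi  r5, r0, 14  regs=(0,10,4,7,13,14)
  step pc=10: addi  r0, r0, 3  regs=(0,10,4,7,13,14)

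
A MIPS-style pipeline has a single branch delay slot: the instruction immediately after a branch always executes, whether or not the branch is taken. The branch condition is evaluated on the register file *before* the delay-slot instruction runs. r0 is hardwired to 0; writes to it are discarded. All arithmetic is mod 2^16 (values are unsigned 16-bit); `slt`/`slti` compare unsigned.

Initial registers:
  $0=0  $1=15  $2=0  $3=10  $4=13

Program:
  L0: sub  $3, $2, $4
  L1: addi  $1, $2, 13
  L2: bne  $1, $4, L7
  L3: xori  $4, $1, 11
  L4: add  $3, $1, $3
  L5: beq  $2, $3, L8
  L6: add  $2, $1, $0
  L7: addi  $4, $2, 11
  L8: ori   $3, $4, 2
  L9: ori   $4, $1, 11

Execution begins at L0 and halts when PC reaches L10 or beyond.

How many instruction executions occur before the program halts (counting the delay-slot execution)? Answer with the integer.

9

[0] sub  $3, $2, $4  →  {$0:0, $1:15, $2:0, $3:65523, $4:13}
[1] addi  $1, $2, 13  →  {$0:0, $1:13, $2:0, $3:65523, $4:13}
[2] bne  $1, $4, L7  →  {$0:0, $1:13, $2:0, $3:65523, $4:13}  ⟨branch fallthrough⟩
[3] xori  $4, $1, 11  →  {$0:0, $1:13, $2:0, $3:65523, $4:6}
[4] add  $3, $1, $3  →  {$0:0, $1:13, $2:0, $3:0, $4:6}
[5] beq  $2, $3, L8  →  {$0:0, $1:13, $2:0, $3:0, $4:6}  ⟨branch taken⟩
[6] add  $2, $1, $0  →  {$0:0, $1:13, $2:13, $3:0, $4:6}
[8] ori   $3, $4, 2  →  {$0:0, $1:13, $2:13, $3:6, $4:6}
[9] ori   $4, $1, 11  →  {$0:0, $1:13, $2:13, $3:6, $4:15}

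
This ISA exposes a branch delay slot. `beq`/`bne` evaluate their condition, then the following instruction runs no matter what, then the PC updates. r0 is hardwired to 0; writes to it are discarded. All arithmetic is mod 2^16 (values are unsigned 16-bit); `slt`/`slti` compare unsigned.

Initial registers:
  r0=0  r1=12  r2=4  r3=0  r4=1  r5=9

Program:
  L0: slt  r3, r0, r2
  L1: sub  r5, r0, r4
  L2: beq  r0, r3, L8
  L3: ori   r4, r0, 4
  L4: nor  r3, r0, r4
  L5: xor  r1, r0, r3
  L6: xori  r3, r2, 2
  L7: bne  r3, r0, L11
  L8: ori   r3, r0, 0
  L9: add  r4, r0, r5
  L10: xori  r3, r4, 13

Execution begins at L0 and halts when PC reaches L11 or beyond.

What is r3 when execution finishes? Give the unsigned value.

[0] slt  r3, r0, r2  →  {r0:0, r1:12, r2:4, r3:1, r4:1, r5:9}
[1] sub  r5, r0, r4  →  {r0:0, r1:12, r2:4, r3:1, r4:1, r5:65535}
[2] beq  r0, r3, L8  →  {r0:0, r1:12, r2:4, r3:1, r4:1, r5:65535}  ⟨branch fallthrough⟩
[3] ori   r4, r0, 4  →  {r0:0, r1:12, r2:4, r3:1, r4:4, r5:65535}
[4] nor  r3, r0, r4  →  {r0:0, r1:12, r2:4, r3:65531, r4:4, r5:65535}
[5] xor  r1, r0, r3  →  {r0:0, r1:65531, r2:4, r3:65531, r4:4, r5:65535}
[6] xori  r3, r2, 2  →  {r0:0, r1:65531, r2:4, r3:6, r4:4, r5:65535}
[7] bne  r3, r0, L11  →  {r0:0, r1:65531, r2:4, r3:6, r4:4, r5:65535}  ⟨branch taken⟩
[8] ori   r3, r0, 0  →  {r0:0, r1:65531, r2:4, r3:0, r4:4, r5:65535}

0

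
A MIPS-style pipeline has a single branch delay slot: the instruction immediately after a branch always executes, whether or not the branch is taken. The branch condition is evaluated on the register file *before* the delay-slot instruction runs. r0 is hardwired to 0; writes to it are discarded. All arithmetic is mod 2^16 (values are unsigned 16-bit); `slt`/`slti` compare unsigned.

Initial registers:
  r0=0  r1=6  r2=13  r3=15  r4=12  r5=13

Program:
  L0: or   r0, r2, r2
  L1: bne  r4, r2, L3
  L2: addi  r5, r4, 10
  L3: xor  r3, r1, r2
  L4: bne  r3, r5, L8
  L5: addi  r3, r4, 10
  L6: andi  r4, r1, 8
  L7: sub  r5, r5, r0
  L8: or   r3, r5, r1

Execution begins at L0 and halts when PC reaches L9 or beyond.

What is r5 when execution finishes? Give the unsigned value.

22

[0] or   r0, r2, r2  →  {r0:0, r1:6, r2:13, r3:15, r4:12, r5:13}
[1] bne  r4, r2, L3  →  {r0:0, r1:6, r2:13, r3:15, r4:12, r5:13}  ⟨branch taken⟩
[2] addi  r5, r4, 10  →  {r0:0, r1:6, r2:13, r3:15, r4:12, r5:22}
[3] xor  r3, r1, r2  →  {r0:0, r1:6, r2:13, r3:11, r4:12, r5:22}
[4] bne  r3, r5, L8  →  {r0:0, r1:6, r2:13, r3:11, r4:12, r5:22}  ⟨branch taken⟩
[5] addi  r3, r4, 10  →  {r0:0, r1:6, r2:13, r3:22, r4:12, r5:22}
[8] or   r3, r5, r1  →  {r0:0, r1:6, r2:13, r3:22, r4:12, r5:22}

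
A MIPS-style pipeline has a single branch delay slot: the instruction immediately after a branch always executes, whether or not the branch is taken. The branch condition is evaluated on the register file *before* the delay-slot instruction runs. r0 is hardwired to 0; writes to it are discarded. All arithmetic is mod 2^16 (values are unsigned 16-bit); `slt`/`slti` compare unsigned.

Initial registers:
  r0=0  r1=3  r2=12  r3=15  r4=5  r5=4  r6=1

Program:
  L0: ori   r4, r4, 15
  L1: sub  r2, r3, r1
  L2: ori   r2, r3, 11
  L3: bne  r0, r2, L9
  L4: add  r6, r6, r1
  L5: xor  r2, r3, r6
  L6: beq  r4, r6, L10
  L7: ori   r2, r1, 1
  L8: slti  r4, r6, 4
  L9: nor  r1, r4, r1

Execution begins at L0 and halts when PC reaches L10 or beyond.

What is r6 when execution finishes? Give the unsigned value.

[0] ori   r4, r4, 15  →  {r0:0, r1:3, r2:12, r3:15, r4:15, r5:4, r6:1}
[1] sub  r2, r3, r1  →  {r0:0, r1:3, r2:12, r3:15, r4:15, r5:4, r6:1}
[2] ori   r2, r3, 11  →  {r0:0, r1:3, r2:15, r3:15, r4:15, r5:4, r6:1}
[3] bne  r0, r2, L9  →  {r0:0, r1:3, r2:15, r3:15, r4:15, r5:4, r6:1}  ⟨branch taken⟩
[4] add  r6, r6, r1  →  {r0:0, r1:3, r2:15, r3:15, r4:15, r5:4, r6:4}
[9] nor  r1, r4, r1  →  {r0:0, r1:65520, r2:15, r3:15, r4:15, r5:4, r6:4}

4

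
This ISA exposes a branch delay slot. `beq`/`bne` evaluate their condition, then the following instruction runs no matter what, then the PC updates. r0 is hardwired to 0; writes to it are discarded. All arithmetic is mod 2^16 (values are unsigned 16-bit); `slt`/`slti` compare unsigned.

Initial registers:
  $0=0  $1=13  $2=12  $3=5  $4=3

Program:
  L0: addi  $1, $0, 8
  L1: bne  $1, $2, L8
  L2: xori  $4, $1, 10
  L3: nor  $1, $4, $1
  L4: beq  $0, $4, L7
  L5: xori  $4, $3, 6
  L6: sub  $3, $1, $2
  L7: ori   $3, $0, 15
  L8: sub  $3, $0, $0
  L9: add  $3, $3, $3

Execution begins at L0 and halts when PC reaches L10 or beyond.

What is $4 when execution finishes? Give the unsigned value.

2

[0] addi  $1, $0, 8  →  {$0:0, $1:8, $2:12, $3:5, $4:3}
[1] bne  $1, $2, L8  →  {$0:0, $1:8, $2:12, $3:5, $4:3}  ⟨branch taken⟩
[2] xori  $4, $1, 10  →  {$0:0, $1:8, $2:12, $3:5, $4:2}
[8] sub  $3, $0, $0  →  {$0:0, $1:8, $2:12, $3:0, $4:2}
[9] add  $3, $3, $3  →  {$0:0, $1:8, $2:12, $3:0, $4:2}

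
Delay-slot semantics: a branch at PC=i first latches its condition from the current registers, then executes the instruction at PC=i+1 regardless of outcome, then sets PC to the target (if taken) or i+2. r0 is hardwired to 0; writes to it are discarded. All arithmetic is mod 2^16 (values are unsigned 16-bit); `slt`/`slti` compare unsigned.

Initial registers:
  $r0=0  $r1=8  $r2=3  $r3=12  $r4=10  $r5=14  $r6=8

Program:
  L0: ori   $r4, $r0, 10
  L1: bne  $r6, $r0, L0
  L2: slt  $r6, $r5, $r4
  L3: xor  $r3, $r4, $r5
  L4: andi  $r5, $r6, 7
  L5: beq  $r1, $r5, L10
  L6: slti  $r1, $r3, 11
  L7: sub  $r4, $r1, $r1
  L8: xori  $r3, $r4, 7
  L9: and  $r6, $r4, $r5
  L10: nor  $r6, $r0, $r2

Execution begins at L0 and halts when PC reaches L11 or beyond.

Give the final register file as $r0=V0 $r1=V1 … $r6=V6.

$r0=0 $r1=1 $r2=3 $r3=7 $r4=0 $r5=0 $r6=65532

PC=0  ori   $r4, $r0, 10     | $r0=0 $r1=8 $r2=3 $r3=12 $r4=10 $r5=14 $r6=8
PC=1  bne  $r6, $r0, L0      | $r0=0 $r1=8 $r2=3 $r3=12 $r4=10 $r5=14 $r6=8  [TAKEN]
PC=2  slt  $r6, $r5, $r4     | $r0=0 $r1=8 $r2=3 $r3=12 $r4=10 $r5=14 $r6=0
PC=0  ori   $r4, $r0, 10     | $r0=0 $r1=8 $r2=3 $r3=12 $r4=10 $r5=14 $r6=0
PC=1  bne  $r6, $r0, L0      | $r0=0 $r1=8 $r2=3 $r3=12 $r4=10 $r5=14 $r6=0  [not taken]
PC=2  slt  $r6, $r5, $r4     | $r0=0 $r1=8 $r2=3 $r3=12 $r4=10 $r5=14 $r6=0
PC=3  xor  $r3, $r4, $r5     | $r0=0 $r1=8 $r2=3 $r3=4 $r4=10 $r5=14 $r6=0
PC=4  andi  $r5, $r6, 7      | $r0=0 $r1=8 $r2=3 $r3=4 $r4=10 $r5=0 $r6=0
PC=5  beq  $r1, $r5, L10     | $r0=0 $r1=8 $r2=3 $r3=4 $r4=10 $r5=0 $r6=0  [not taken]
PC=6  slti  $r1, $r3, 11     | $r0=0 $r1=1 $r2=3 $r3=4 $r4=10 $r5=0 $r6=0
PC=7  sub  $r4, $r1, $r1     | $r0=0 $r1=1 $r2=3 $r3=4 $r4=0 $r5=0 $r6=0
PC=8  xori  $r3, $r4, 7      | $r0=0 $r1=1 $r2=3 $r3=7 $r4=0 $r5=0 $r6=0
PC=9  and  $r6, $r4, $r5     | $r0=0 $r1=1 $r2=3 $r3=7 $r4=0 $r5=0 $r6=0
PC=10 nor  $r6, $r0, $r2     | $r0=0 $r1=1 $r2=3 $r3=7 $r4=0 $r5=0 $r6=65532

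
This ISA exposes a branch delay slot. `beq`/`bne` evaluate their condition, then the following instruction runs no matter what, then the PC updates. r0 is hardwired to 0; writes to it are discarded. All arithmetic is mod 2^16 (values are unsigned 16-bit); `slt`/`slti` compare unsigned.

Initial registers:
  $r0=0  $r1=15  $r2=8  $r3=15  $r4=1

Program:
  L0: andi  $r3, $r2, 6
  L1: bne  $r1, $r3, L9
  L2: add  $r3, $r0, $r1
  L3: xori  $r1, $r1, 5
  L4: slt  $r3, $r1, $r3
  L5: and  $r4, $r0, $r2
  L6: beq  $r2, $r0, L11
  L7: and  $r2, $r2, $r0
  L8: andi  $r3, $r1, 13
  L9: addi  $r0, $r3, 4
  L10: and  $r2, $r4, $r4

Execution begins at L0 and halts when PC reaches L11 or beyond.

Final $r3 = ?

[0] andi  $r3, $r2, 6  →  {$r0:0, $r1:15, $r2:8, $r3:0, $r4:1}
[1] bne  $r1, $r3, L9  →  {$r0:0, $r1:15, $r2:8, $r3:0, $r4:1}  ⟨branch taken⟩
[2] add  $r3, $r0, $r1  →  {$r0:0, $r1:15, $r2:8, $r3:15, $r4:1}
[9] addi  $r0, $r3, 4  →  {$r0:0, $r1:15, $r2:8, $r3:15, $r4:1}
[10] and  $r2, $r4, $r4  →  {$r0:0, $r1:15, $r2:1, $r3:15, $r4:1}

15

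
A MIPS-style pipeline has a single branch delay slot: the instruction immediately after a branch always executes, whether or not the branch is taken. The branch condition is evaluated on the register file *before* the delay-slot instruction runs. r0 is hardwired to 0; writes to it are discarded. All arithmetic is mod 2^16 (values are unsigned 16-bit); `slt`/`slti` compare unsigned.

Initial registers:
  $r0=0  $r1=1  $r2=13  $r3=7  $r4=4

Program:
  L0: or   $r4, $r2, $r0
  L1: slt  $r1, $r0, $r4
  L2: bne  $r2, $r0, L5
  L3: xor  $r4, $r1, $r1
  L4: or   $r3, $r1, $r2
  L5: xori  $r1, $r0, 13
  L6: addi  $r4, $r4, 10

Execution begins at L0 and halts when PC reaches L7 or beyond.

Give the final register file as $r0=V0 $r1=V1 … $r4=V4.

[0] or   $r4, $r2, $r0  →  {$r0:0, $r1:1, $r2:13, $r3:7, $r4:13}
[1] slt  $r1, $r0, $r4  →  {$r0:0, $r1:1, $r2:13, $r3:7, $r4:13}
[2] bne  $r2, $r0, L5  →  {$r0:0, $r1:1, $r2:13, $r3:7, $r4:13}  ⟨branch taken⟩
[3] xor  $r4, $r1, $r1  →  {$r0:0, $r1:1, $r2:13, $r3:7, $r4:0}
[5] xori  $r1, $r0, 13  →  {$r0:0, $r1:13, $r2:13, $r3:7, $r4:0}
[6] addi  $r4, $r4, 10  →  {$r0:0, $r1:13, $r2:13, $r3:7, $r4:10}

$r0=0 $r1=13 $r2=13 $r3=7 $r4=10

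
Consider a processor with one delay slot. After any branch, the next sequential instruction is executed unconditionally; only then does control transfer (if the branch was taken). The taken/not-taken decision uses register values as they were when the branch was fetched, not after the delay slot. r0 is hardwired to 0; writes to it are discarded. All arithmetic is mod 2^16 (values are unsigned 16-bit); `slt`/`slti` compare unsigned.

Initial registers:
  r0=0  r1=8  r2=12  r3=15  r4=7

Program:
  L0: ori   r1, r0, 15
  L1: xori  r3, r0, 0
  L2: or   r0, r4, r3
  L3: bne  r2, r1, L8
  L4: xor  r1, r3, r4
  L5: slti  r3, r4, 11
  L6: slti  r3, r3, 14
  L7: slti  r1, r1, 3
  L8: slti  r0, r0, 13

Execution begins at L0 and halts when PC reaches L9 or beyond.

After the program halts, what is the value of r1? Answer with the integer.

#0 ori   r1, r0, 15 ; 0/15/12/15/7
#1 xori  r3, r0, 0 ; 0/15/12/0/7
#2 or   r0, r4, r3 ; 0/15/12/0/7
#3 bne  r2, r1, L8 ; 0/15/12/0/7 ; →target
#4 xor  r1, r3, r4 ; 0/7/12/0/7
#8 slti  r0, r0, 13 ; 0/7/12/0/7

7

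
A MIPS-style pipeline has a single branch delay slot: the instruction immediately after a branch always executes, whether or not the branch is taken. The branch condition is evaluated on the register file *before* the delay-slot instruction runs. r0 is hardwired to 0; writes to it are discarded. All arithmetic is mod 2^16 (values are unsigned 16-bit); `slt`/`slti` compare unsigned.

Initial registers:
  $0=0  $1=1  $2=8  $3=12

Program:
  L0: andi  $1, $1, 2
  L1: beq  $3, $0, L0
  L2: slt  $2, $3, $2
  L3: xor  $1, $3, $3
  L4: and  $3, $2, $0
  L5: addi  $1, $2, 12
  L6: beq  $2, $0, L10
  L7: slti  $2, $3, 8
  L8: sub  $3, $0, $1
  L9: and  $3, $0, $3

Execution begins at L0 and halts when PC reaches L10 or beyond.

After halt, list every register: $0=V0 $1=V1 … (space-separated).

  step pc=0: andi  $1, $1, 2  regs=(0,0,8,12)
  step pc=1: beq  $3, $0, L0  cond=F  regs=(0,0,8,12)
  step pc=2: slt  $2, $3, $2  regs=(0,0,0,12)
  step pc=3: xor  $1, $3, $3  regs=(0,0,0,12)
  step pc=4: and  $3, $2, $0  regs=(0,0,0,0)
  step pc=5: addi  $1, $2, 12  regs=(0,12,0,0)
  step pc=6: beq  $2, $0, L10  cond=T  regs=(0,12,0,0)
  step pc=7: slti  $2, $3, 8  regs=(0,12,1,0)

$0=0 $1=12 $2=1 $3=0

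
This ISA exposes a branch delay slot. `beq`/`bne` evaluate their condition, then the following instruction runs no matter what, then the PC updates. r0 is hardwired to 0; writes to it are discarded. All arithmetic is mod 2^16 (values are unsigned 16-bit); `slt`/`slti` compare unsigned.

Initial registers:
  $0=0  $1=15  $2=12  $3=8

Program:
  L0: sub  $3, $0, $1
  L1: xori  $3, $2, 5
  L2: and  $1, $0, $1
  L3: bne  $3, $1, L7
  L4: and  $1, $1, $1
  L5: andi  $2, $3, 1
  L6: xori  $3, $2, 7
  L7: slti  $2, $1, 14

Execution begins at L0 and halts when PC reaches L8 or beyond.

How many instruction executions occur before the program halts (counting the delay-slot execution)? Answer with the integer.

  step pc=0: sub  $3, $0, $1  regs=(0,15,12,65521)
  step pc=1: xori  $3, $2, 5  regs=(0,15,12,9)
  step pc=2: and  $1, $0, $1  regs=(0,0,12,9)
  step pc=3: bne  $3, $1, L7  cond=T  regs=(0,0,12,9)
  step pc=4: and  $1, $1, $1  regs=(0,0,12,9)
  step pc=7: slti  $2, $1, 14  regs=(0,0,1,9)

6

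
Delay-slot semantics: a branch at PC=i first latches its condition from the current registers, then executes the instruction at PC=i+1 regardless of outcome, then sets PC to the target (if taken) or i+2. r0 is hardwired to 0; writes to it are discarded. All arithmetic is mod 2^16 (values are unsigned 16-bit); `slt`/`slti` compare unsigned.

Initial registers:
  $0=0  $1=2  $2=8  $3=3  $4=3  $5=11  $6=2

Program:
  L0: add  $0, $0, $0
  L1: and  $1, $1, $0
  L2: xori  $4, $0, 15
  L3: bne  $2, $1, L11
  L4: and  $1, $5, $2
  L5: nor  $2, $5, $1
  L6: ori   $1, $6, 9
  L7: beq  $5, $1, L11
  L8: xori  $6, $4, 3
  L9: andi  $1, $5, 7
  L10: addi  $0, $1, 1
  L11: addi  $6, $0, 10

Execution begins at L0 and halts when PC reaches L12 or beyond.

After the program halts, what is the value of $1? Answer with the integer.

8

[0] add  $0, $0, $0  →  {$0:0, $1:2, $2:8, $3:3, $4:3, $5:11, $6:2}
[1] and  $1, $1, $0  →  {$0:0, $1:0, $2:8, $3:3, $4:3, $5:11, $6:2}
[2] xori  $4, $0, 15  →  {$0:0, $1:0, $2:8, $3:3, $4:15, $5:11, $6:2}
[3] bne  $2, $1, L11  →  {$0:0, $1:0, $2:8, $3:3, $4:15, $5:11, $6:2}  ⟨branch taken⟩
[4] and  $1, $5, $2  →  {$0:0, $1:8, $2:8, $3:3, $4:15, $5:11, $6:2}
[11] addi  $6, $0, 10  →  {$0:0, $1:8, $2:8, $3:3, $4:15, $5:11, $6:10}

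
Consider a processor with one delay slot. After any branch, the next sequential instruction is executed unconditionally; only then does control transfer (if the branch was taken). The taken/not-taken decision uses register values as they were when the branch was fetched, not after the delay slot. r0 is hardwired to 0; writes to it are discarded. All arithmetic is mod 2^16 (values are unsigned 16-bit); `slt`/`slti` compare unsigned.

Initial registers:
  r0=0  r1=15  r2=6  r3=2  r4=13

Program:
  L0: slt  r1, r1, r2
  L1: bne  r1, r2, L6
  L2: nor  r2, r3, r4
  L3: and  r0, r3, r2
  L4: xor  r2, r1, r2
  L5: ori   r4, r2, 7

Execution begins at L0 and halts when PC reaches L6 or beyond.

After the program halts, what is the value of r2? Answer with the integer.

#0 slt  r1, r1, r2 ; 0/0/6/2/13
#1 bne  r1, r2, L6 ; 0/0/6/2/13 ; →target
#2 nor  r2, r3, r4 ; 0/0/65520/2/13

65520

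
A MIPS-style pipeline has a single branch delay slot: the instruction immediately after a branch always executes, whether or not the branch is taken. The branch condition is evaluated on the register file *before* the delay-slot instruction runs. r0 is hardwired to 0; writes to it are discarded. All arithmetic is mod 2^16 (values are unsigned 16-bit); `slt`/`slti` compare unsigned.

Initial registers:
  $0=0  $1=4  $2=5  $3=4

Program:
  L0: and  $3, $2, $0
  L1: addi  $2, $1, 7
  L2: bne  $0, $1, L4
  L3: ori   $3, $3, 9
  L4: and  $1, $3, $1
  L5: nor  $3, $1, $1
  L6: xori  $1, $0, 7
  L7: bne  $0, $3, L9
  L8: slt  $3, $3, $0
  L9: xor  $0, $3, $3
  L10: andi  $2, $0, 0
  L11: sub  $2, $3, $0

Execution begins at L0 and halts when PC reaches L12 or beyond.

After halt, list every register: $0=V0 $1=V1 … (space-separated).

$0=0 $1=7 $2=0 $3=0

  step pc=0: and  $3, $2, $0  regs=(0,4,5,0)
  step pc=1: addi  $2, $1, 7  regs=(0,4,11,0)
  step pc=2: bne  $0, $1, L4  cond=T  regs=(0,4,11,0)
  step pc=3: ori   $3, $3, 9  regs=(0,4,11,9)
  step pc=4: and  $1, $3, $1  regs=(0,0,11,9)
  step pc=5: nor  $3, $1, $1  regs=(0,0,11,65535)
  step pc=6: xori  $1, $0, 7  regs=(0,7,11,65535)
  step pc=7: bne  $0, $3, L9  cond=T  regs=(0,7,11,65535)
  step pc=8: slt  $3, $3, $0  regs=(0,7,11,0)
  step pc=9: xor  $0, $3, $3  regs=(0,7,11,0)
  step pc=10: andi  $2, $0, 0  regs=(0,7,0,0)
  step pc=11: sub  $2, $3, $0  regs=(0,7,0,0)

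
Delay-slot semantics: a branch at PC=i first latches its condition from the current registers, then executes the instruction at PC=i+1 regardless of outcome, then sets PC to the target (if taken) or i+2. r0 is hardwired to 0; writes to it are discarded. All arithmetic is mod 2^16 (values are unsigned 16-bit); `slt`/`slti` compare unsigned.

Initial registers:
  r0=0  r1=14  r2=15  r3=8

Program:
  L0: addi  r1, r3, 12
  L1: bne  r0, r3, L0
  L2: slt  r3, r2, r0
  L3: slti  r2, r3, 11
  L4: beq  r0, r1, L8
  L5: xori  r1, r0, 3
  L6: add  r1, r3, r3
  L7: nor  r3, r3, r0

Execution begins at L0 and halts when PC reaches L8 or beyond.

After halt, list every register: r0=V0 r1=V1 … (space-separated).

r0=0 r1=0 r2=1 r3=65535

#0 addi  r1, r3, 12 ; 0/20/15/8
#1 bne  r0, r3, L0 ; 0/20/15/8 ; →target
#2 slt  r3, r2, r0 ; 0/20/15/0
#0 addi  r1, r3, 12 ; 0/12/15/0
#1 bne  r0, r3, L0 ; 0/12/15/0 ; →fallthru
#2 slt  r3, r2, r0 ; 0/12/15/0
#3 slti  r2, r3, 11 ; 0/12/1/0
#4 beq  r0, r1, L8 ; 0/12/1/0 ; →fallthru
#5 xori  r1, r0, 3 ; 0/3/1/0
#6 add  r1, r3, r3 ; 0/0/1/0
#7 nor  r3, r3, r0 ; 0/0/1/65535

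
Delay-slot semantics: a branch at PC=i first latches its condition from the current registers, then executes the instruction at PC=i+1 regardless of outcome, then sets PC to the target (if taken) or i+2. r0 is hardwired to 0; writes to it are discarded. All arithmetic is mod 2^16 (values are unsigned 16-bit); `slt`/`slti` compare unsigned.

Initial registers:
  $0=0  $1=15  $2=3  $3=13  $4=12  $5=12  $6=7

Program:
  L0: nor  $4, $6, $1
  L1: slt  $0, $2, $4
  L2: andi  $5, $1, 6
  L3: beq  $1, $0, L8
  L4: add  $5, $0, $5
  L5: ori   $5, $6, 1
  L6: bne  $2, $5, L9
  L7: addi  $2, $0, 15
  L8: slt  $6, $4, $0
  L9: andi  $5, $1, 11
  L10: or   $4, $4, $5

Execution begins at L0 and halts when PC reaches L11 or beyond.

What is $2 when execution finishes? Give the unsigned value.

15

[0] nor  $4, $6, $1  →  {$0:0, $1:15, $2:3, $3:13, $4:65520, $5:12, $6:7}
[1] slt  $0, $2, $4  →  {$0:0, $1:15, $2:3, $3:13, $4:65520, $5:12, $6:7}
[2] andi  $5, $1, 6  →  {$0:0, $1:15, $2:3, $3:13, $4:65520, $5:6, $6:7}
[3] beq  $1, $0, L8  →  {$0:0, $1:15, $2:3, $3:13, $4:65520, $5:6, $6:7}  ⟨branch fallthrough⟩
[4] add  $5, $0, $5  →  {$0:0, $1:15, $2:3, $3:13, $4:65520, $5:6, $6:7}
[5] ori   $5, $6, 1  →  {$0:0, $1:15, $2:3, $3:13, $4:65520, $5:7, $6:7}
[6] bne  $2, $5, L9  →  {$0:0, $1:15, $2:3, $3:13, $4:65520, $5:7, $6:7}  ⟨branch taken⟩
[7] addi  $2, $0, 15  →  {$0:0, $1:15, $2:15, $3:13, $4:65520, $5:7, $6:7}
[9] andi  $5, $1, 11  →  {$0:0, $1:15, $2:15, $3:13, $4:65520, $5:11, $6:7}
[10] or   $4, $4, $5  →  {$0:0, $1:15, $2:15, $3:13, $4:65531, $5:11, $6:7}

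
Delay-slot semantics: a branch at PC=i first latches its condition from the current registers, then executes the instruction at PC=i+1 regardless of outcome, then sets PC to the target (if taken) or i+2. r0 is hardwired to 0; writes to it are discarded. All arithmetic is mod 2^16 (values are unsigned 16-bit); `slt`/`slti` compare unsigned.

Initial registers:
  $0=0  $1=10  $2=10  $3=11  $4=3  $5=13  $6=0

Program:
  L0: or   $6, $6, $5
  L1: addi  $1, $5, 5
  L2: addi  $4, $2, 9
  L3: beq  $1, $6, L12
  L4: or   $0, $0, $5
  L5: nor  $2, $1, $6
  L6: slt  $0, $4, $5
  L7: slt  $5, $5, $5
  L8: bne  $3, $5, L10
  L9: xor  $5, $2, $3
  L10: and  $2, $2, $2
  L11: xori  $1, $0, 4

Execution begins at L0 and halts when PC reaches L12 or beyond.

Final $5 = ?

PC=0  or   $6, $6, $5        | $0=0 $1=10 $2=10 $3=11 $4=3 $5=13 $6=13
PC=1  addi  $1, $5, 5        | $0=0 $1=18 $2=10 $3=11 $4=3 $5=13 $6=13
PC=2  addi  $4, $2, 9        | $0=0 $1=18 $2=10 $3=11 $4=19 $5=13 $6=13
PC=3  beq  $1, $6, L12       | $0=0 $1=18 $2=10 $3=11 $4=19 $5=13 $6=13  [not taken]
PC=4  or   $0, $0, $5        | $0=0 $1=18 $2=10 $3=11 $4=19 $5=13 $6=13
PC=5  nor  $2, $1, $6        | $0=0 $1=18 $2=65504 $3=11 $4=19 $5=13 $6=13
PC=6  slt  $0, $4, $5        | $0=0 $1=18 $2=65504 $3=11 $4=19 $5=13 $6=13
PC=7  slt  $5, $5, $5        | $0=0 $1=18 $2=65504 $3=11 $4=19 $5=0 $6=13
PC=8  bne  $3, $5, L10       | $0=0 $1=18 $2=65504 $3=11 $4=19 $5=0 $6=13  [TAKEN]
PC=9  xor  $5, $2, $3        | $0=0 $1=18 $2=65504 $3=11 $4=19 $5=65515 $6=13
PC=10 and  $2, $2, $2        | $0=0 $1=18 $2=65504 $3=11 $4=19 $5=65515 $6=13
PC=11 xori  $1, $0, 4        | $0=0 $1=4 $2=65504 $3=11 $4=19 $5=65515 $6=13

65515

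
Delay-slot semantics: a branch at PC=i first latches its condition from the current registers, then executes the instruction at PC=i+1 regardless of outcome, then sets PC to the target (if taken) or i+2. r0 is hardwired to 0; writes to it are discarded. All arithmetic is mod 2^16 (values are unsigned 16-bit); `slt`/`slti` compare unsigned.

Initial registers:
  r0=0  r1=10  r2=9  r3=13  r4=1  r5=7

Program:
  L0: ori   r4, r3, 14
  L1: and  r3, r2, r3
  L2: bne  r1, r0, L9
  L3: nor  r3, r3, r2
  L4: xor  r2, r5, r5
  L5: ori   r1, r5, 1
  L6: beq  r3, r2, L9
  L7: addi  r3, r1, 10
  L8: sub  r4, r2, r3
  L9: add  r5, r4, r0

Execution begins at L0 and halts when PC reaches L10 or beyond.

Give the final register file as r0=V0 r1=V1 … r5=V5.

[0] ori   r4, r3, 14  →  {r0:0, r1:10, r2:9, r3:13, r4:15, r5:7}
[1] and  r3, r2, r3  →  {r0:0, r1:10, r2:9, r3:9, r4:15, r5:7}
[2] bne  r1, r0, L9  →  {r0:0, r1:10, r2:9, r3:9, r4:15, r5:7}  ⟨branch taken⟩
[3] nor  r3, r3, r2  →  {r0:0, r1:10, r2:9, r3:65526, r4:15, r5:7}
[9] add  r5, r4, r0  →  {r0:0, r1:10, r2:9, r3:65526, r4:15, r5:15}

r0=0 r1=10 r2=9 r3=65526 r4=15 r5=15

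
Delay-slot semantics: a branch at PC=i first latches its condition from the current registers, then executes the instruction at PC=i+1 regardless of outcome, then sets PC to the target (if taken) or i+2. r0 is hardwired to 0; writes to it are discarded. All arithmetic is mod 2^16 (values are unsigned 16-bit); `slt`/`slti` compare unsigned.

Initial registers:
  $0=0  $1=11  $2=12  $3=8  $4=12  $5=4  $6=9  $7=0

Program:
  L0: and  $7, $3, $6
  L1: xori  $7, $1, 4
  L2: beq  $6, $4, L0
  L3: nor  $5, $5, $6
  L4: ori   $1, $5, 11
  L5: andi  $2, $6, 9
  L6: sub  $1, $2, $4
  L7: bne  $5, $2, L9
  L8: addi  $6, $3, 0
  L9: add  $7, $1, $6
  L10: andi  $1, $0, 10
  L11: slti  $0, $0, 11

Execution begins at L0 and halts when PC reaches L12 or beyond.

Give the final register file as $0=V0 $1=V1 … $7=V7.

#0 and  $7, $3, $6 ; 0/11/12/8/12/4/9/8
#1 xori  $7, $1, 4 ; 0/11/12/8/12/4/9/15
#2 beq  $6, $4, L0 ; 0/11/12/8/12/4/9/15 ; →fallthru
#3 nor  $5, $5, $6 ; 0/11/12/8/12/65522/9/15
#4 ori   $1, $5, 11 ; 0/65531/12/8/12/65522/9/15
#5 andi  $2, $6, 9 ; 0/65531/9/8/12/65522/9/15
#6 sub  $1, $2, $4 ; 0/65533/9/8/12/65522/9/15
#7 bne  $5, $2, L9 ; 0/65533/9/8/12/65522/9/15 ; →target
#8 addi  $6, $3, 0 ; 0/65533/9/8/12/65522/8/15
#9 add  $7, $1, $6 ; 0/65533/9/8/12/65522/8/5
#10 andi  $1, $0, 10 ; 0/0/9/8/12/65522/8/5
#11 slti  $0, $0, 11 ; 0/0/9/8/12/65522/8/5

$0=0 $1=0 $2=9 $3=8 $4=12 $5=65522 $6=8 $7=5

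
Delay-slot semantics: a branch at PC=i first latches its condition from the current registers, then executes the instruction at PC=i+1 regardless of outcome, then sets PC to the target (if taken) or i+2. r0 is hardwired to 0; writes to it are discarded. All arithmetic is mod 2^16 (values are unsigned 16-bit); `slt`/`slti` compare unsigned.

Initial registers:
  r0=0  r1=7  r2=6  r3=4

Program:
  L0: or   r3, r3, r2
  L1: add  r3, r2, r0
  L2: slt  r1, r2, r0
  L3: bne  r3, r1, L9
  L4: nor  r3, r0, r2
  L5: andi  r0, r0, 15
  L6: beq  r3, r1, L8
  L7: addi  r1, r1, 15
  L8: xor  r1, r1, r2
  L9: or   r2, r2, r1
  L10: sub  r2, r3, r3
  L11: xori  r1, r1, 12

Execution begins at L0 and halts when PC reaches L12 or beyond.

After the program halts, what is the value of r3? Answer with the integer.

65529

[0] or   r3, r3, r2  →  {r0:0, r1:7, r2:6, r3:6}
[1] add  r3, r2, r0  →  {r0:0, r1:7, r2:6, r3:6}
[2] slt  r1, r2, r0  →  {r0:0, r1:0, r2:6, r3:6}
[3] bne  r3, r1, L9  →  {r0:0, r1:0, r2:6, r3:6}  ⟨branch taken⟩
[4] nor  r3, r0, r2  →  {r0:0, r1:0, r2:6, r3:65529}
[9] or   r2, r2, r1  →  {r0:0, r1:0, r2:6, r3:65529}
[10] sub  r2, r3, r3  →  {r0:0, r1:0, r2:0, r3:65529}
[11] xori  r1, r1, 12  →  {r0:0, r1:12, r2:0, r3:65529}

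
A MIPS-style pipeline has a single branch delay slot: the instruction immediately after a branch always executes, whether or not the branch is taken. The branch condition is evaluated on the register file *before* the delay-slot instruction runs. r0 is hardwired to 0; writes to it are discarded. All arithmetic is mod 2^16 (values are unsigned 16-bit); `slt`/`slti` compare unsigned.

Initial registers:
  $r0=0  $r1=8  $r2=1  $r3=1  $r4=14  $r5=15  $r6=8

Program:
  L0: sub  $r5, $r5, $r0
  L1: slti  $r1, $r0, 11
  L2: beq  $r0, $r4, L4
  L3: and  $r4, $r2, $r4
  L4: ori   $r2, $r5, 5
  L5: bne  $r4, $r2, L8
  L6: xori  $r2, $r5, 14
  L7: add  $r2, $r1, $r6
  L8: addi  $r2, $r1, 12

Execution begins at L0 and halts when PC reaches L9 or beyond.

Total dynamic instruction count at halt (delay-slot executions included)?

  step pc=0: sub  $r5, $r5, $r0  regs=(0,8,1,1,14,15,8)
  step pc=1: slti  $r1, $r0, 11  regs=(0,1,1,1,14,15,8)
  step pc=2: beq  $r0, $r4, L4  cond=F  regs=(0,1,1,1,14,15,8)
  step pc=3: and  $r4, $r2, $r4  regs=(0,1,1,1,0,15,8)
  step pc=4: ori   $r2, $r5, 5  regs=(0,1,15,1,0,15,8)
  step pc=5: bne  $r4, $r2, L8  cond=T  regs=(0,1,15,1,0,15,8)
  step pc=6: xori  $r2, $r5, 14  regs=(0,1,1,1,0,15,8)
  step pc=8: addi  $r2, $r1, 12  regs=(0,1,13,1,0,15,8)

8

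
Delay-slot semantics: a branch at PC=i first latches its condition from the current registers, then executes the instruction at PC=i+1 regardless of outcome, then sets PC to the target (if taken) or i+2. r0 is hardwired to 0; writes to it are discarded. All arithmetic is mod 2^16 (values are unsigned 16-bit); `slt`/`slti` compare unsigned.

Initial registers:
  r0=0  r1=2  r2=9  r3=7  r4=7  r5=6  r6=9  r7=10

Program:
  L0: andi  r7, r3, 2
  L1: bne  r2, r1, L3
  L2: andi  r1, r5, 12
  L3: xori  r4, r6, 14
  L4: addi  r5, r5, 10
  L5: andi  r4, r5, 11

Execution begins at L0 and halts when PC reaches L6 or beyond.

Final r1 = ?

#0 andi  r7, r3, 2 ; 0/2/9/7/7/6/9/2
#1 bne  r2, r1, L3 ; 0/2/9/7/7/6/9/2 ; →target
#2 andi  r1, r5, 12 ; 0/4/9/7/7/6/9/2
#3 xori  r4, r6, 14 ; 0/4/9/7/7/6/9/2
#4 addi  r5, r5, 10 ; 0/4/9/7/7/16/9/2
#5 andi  r4, r5, 11 ; 0/4/9/7/0/16/9/2

4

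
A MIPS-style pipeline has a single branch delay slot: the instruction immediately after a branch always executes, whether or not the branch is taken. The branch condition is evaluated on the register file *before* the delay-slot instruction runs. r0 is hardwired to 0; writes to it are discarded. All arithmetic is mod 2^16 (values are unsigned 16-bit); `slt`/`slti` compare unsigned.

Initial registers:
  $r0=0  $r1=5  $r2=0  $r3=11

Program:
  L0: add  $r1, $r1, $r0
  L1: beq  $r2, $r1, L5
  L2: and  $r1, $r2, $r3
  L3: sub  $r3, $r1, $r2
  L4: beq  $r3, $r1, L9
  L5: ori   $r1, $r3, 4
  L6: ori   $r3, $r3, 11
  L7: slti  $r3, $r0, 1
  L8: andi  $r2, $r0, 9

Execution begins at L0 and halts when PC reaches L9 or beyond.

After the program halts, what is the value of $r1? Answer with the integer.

4

PC=0  add  $r1, $r1, $r0     | $r0=0 $r1=5 $r2=0 $r3=11
PC=1  beq  $r2, $r1, L5      | $r0=0 $r1=5 $r2=0 $r3=11  [not taken]
PC=2  and  $r1, $r2, $r3     | $r0=0 $r1=0 $r2=0 $r3=11
PC=3  sub  $r3, $r1, $r2     | $r0=0 $r1=0 $r2=0 $r3=0
PC=4  beq  $r3, $r1, L9      | $r0=0 $r1=0 $r2=0 $r3=0  [TAKEN]
PC=5  ori   $r1, $r3, 4      | $r0=0 $r1=4 $r2=0 $r3=0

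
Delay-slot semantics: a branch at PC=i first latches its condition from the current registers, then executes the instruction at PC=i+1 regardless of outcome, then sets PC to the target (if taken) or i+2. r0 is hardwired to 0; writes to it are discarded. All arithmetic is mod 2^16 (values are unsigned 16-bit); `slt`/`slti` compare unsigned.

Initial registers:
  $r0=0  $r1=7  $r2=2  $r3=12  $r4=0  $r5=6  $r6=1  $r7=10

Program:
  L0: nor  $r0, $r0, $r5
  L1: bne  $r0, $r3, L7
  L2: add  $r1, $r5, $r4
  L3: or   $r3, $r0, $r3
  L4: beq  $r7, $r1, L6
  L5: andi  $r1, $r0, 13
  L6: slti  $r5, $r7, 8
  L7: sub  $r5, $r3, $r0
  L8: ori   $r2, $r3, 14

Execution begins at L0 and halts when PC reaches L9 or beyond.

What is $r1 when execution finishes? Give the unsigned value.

6

[0] nor  $r0, $r0, $r5  →  {$r0:0, $r1:7, $r2:2, $r3:12, $r4:0, $r5:6, $r6:1, $r7:10}
[1] bne  $r0, $r3, L7  →  {$r0:0, $r1:7, $r2:2, $r3:12, $r4:0, $r5:6, $r6:1, $r7:10}  ⟨branch taken⟩
[2] add  $r1, $r5, $r4  →  {$r0:0, $r1:6, $r2:2, $r3:12, $r4:0, $r5:6, $r6:1, $r7:10}
[7] sub  $r5, $r3, $r0  →  {$r0:0, $r1:6, $r2:2, $r3:12, $r4:0, $r5:12, $r6:1, $r7:10}
[8] ori   $r2, $r3, 14  →  {$r0:0, $r1:6, $r2:14, $r3:12, $r4:0, $r5:12, $r6:1, $r7:10}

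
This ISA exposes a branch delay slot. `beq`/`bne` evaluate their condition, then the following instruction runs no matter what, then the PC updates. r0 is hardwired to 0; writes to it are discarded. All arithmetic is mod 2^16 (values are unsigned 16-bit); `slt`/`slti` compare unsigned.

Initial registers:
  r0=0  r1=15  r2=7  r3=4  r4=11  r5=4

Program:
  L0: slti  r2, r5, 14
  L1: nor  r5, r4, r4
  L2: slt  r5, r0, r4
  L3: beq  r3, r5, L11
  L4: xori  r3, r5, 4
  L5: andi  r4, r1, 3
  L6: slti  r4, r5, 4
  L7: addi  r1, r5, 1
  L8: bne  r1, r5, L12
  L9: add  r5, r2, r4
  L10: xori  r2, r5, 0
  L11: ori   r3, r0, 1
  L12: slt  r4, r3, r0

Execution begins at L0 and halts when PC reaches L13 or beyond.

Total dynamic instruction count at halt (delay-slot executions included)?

[0] slti  r2, r5, 14  →  {r0:0, r1:15, r2:1, r3:4, r4:11, r5:4}
[1] nor  r5, r4, r4  →  {r0:0, r1:15, r2:1, r3:4, r4:11, r5:65524}
[2] slt  r5, r0, r4  →  {r0:0, r1:15, r2:1, r3:4, r4:11, r5:1}
[3] beq  r3, r5, L11  →  {r0:0, r1:15, r2:1, r3:4, r4:11, r5:1}  ⟨branch fallthrough⟩
[4] xori  r3, r5, 4  →  {r0:0, r1:15, r2:1, r3:5, r4:11, r5:1}
[5] andi  r4, r1, 3  →  {r0:0, r1:15, r2:1, r3:5, r4:3, r5:1}
[6] slti  r4, r5, 4  →  {r0:0, r1:15, r2:1, r3:5, r4:1, r5:1}
[7] addi  r1, r5, 1  →  {r0:0, r1:2, r2:1, r3:5, r4:1, r5:1}
[8] bne  r1, r5, L12  →  {r0:0, r1:2, r2:1, r3:5, r4:1, r5:1}  ⟨branch taken⟩
[9] add  r5, r2, r4  →  {r0:0, r1:2, r2:1, r3:5, r4:1, r5:2}
[12] slt  r4, r3, r0  →  {r0:0, r1:2, r2:1, r3:5, r4:0, r5:2}

11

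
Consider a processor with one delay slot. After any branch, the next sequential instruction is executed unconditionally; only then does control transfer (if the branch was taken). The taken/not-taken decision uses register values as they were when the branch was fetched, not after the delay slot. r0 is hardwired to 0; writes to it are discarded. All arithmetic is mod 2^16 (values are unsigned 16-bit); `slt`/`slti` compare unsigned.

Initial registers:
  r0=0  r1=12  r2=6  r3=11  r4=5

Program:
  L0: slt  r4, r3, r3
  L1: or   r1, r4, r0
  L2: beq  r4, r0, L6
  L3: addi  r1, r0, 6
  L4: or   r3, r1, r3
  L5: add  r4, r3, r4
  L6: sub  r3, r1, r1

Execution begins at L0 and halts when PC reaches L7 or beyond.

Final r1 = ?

6

[0] slt  r4, r3, r3  →  {r0:0, r1:12, r2:6, r3:11, r4:0}
[1] or   r1, r4, r0  →  {r0:0, r1:0, r2:6, r3:11, r4:0}
[2] beq  r4, r0, L6  →  {r0:0, r1:0, r2:6, r3:11, r4:0}  ⟨branch taken⟩
[3] addi  r1, r0, 6  →  {r0:0, r1:6, r2:6, r3:11, r4:0}
[6] sub  r3, r1, r1  →  {r0:0, r1:6, r2:6, r3:0, r4:0}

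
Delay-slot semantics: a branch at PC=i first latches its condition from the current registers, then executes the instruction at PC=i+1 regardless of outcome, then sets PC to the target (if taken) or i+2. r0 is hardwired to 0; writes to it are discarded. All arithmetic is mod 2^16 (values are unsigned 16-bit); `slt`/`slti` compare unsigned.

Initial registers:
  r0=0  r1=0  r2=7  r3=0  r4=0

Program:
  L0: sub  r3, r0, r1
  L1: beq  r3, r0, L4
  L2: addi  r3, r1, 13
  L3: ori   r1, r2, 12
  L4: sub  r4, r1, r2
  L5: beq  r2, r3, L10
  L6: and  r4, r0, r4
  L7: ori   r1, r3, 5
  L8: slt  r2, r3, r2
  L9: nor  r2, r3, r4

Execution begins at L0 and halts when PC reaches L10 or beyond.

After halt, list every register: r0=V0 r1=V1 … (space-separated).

r0=0 r1=13 r2=65522 r3=13 r4=0

PC=0  sub  r3, r0, r1        | r0=0 r1=0 r2=7 r3=0 r4=0
PC=1  beq  r3, r0, L4        | r0=0 r1=0 r2=7 r3=0 r4=0  [TAKEN]
PC=2  addi  r3, r1, 13       | r0=0 r1=0 r2=7 r3=13 r4=0
PC=4  sub  r4, r1, r2        | r0=0 r1=0 r2=7 r3=13 r4=65529
PC=5  beq  r2, r3, L10       | r0=0 r1=0 r2=7 r3=13 r4=65529  [not taken]
PC=6  and  r4, r0, r4        | r0=0 r1=0 r2=7 r3=13 r4=0
PC=7  ori   r1, r3, 5        | r0=0 r1=13 r2=7 r3=13 r4=0
PC=8  slt  r2, r3, r2        | r0=0 r1=13 r2=0 r3=13 r4=0
PC=9  nor  r2, r3, r4        | r0=0 r1=13 r2=65522 r3=13 r4=0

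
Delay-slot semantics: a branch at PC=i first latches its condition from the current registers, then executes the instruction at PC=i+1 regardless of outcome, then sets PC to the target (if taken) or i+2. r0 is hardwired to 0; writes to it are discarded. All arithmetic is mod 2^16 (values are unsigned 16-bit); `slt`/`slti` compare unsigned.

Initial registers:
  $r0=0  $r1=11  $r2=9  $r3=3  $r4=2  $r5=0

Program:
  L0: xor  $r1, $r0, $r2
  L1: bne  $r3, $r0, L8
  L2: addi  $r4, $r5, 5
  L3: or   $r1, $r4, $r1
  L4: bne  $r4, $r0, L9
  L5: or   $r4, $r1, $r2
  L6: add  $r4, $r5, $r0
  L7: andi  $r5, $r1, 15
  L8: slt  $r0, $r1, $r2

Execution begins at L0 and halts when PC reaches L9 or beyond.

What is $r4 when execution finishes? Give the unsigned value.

5

PC=0  xor  $r1, $r0, $r2     | $r0=0 $r1=9 $r2=9 $r3=3 $r4=2 $r5=0
PC=1  bne  $r3, $r0, L8      | $r0=0 $r1=9 $r2=9 $r3=3 $r4=2 $r5=0  [TAKEN]
PC=2  addi  $r4, $r5, 5      | $r0=0 $r1=9 $r2=9 $r3=3 $r4=5 $r5=0
PC=8  slt  $r0, $r1, $r2     | $r0=0 $r1=9 $r2=9 $r3=3 $r4=5 $r5=0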